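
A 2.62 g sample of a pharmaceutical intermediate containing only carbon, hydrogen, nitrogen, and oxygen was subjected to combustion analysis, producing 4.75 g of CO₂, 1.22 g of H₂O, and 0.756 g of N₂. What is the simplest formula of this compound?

C4H5N2O

mol C = 4.75 g CO₂ ÷ 44.009 g/mol = 0.1079 mol
mol H = 2 × 1.22 g H₂O ÷ 18.015 g/mol = 0.1354 mol
mol N = 2 × 0.756 g N₂ ÷ 28.014 g/mol = 0.05397 mol
mass O = 2.62 − (1.296 + 0.1365 + 0.7560) = 0.4311 g → mol O = 0.4311 ÷ 15.999 = 0.02695 mol
Divide by the smallest (0.02695 mol): C 4.006, H 5.027, N 2.003, O 1.000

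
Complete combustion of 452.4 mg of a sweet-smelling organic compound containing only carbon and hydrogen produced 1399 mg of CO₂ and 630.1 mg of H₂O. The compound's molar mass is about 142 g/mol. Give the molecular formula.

mol C = 1.399 g CO₂ ÷ 44.009 g/mol = 0.031789 mol
mol H = 2 × 0.6301 g H₂O ÷ 18.015 g/mol = 0.069953 mol
Divide by the smallest (0.031789 mol): C 1.000, H 2.201
Multiplying each by 5 gives whole numbers: C 5.00, H 11.00
Empirical formula: C5H11
Empirical-formula mass = 71.14 g/mol; 142 ÷ 71.14 ≈ 2, so the molecular formula is C10H22.

C10H22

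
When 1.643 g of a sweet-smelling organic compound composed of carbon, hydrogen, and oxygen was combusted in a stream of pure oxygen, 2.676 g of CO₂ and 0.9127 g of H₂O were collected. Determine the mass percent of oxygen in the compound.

mol C = 2.676 g CO₂ ÷ 44.009 g/mol = 0.060806 mol
mol H = 2 × 0.9127 g H₂O ÷ 18.015 g/mol = 0.10133 mol
mass O = 1.643 − (0.73034 + 0.10214) = 0.81052 g → mol O = 0.81052 ÷ 15.999 = 0.050661 mol
mass % O = 0.81052 g ÷ 1.643 g × 100%

49.33%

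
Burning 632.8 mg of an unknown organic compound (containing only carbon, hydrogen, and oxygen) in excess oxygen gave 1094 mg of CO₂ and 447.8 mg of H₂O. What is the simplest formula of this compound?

C7H14O5

mol C = 1.094 g CO₂ ÷ 44.009 g/mol = 0.024859 mol
mol H = 2 × 0.4478 g H₂O ÷ 18.015 g/mol = 0.049714 mol
mass O = 0.6328 − (0.29858 + 0.050112) = 0.28411 g → mol O = 0.28411 ÷ 15.999 = 0.017758 mol
Divide by the smallest (0.017758 mol): C 1.400, H 2.800, O 1.000
Multiplying each by 5 gives whole numbers: C 7.00, H 14.00, O 5.00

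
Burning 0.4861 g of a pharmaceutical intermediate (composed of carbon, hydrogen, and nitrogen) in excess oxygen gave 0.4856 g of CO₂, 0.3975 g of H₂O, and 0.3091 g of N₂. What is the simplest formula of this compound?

mol C = 0.4856 g CO₂ ÷ 44.009 g/mol = 0.011034 mol
mol H = 2 × 0.3975 g H₂O ÷ 18.015 g/mol = 0.044130 mol
mol N = 2 × 0.3091 g N₂ ÷ 28.014 g/mol = 0.022068 mol
Divide by the smallest (0.011034 mol): C 1.000, H 3.999, N 2.000

CH4N2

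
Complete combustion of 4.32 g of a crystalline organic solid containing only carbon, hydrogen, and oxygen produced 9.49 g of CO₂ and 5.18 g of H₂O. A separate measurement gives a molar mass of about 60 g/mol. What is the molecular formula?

C3H8O

mol C = 9.49 g CO₂ ÷ 44.009 g/mol = 0.2156 mol
mol H = 2 × 5.18 g H₂O ÷ 18.015 g/mol = 0.5751 mol
mass O = 4.32 − (2.590 + 0.5797) = 1.150 g → mol O = 1.150 ÷ 15.999 = 0.07190 mol
Divide by the smallest (0.07190 mol): C 2.999, H 7.998, O 1.000
Empirical formula: C3H8O
Empirical-formula mass = 60.10 g/mol; 60 ÷ 60.10 ≈ 1, so the molecular formula is C3H8O.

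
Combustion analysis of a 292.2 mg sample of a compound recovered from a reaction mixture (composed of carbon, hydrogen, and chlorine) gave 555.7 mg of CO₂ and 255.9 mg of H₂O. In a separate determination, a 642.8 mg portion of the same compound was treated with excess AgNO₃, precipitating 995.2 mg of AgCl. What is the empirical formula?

C4H9Cl

mol C = 0.5557 g CO₂ ÷ 44.009 g/mol = 0.012627 mol
mol H = 2 × 0.2559 g H₂O ÷ 18.015 g/mol = 0.028410 mol
From the AgCl data: mol Cl per gram of compound = (0.9952 ÷ 143.318) ÷ 0.6428 = 0.010803 mol/g, so in the 0.2922 g combustion sample mol Cl = 0.0031566 mol
Divide by the smallest (0.0031566 mol): C 4.000, H 9.000, Cl 1.000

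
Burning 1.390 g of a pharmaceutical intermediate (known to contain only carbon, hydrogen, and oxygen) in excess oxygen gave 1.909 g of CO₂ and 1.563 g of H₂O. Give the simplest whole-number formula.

CH4O

mol C = 1.909 g CO₂ ÷ 44.009 g/mol = 0.043377 mol
mol H = 2 × 1.563 g H₂O ÷ 18.015 g/mol = 0.17352 mol
mass O = 1.390 − (0.52101 + 0.17491) = 0.69408 g → mol O = 0.69408 ÷ 15.999 = 0.043383 mol
Divide by the smallest (0.043377 mol): C 1.000, H 4.000, O 1.000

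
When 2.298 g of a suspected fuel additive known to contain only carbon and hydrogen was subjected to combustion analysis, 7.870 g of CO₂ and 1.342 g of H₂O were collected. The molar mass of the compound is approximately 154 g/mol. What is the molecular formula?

C12H10

mol C = 7.870 g CO₂ ÷ 44.009 g/mol = 0.17883 mol
mol H = 2 × 1.342 g H₂O ÷ 18.015 g/mol = 0.14899 mol
Divide by the smallest (0.14899 mol): C 1.200, H 1.000
Multiplying each by 5 gives whole numbers: C 6.00, H 5.00
Empirical formula: C6H5
Empirical-formula mass = 77.11 g/mol; 154 ÷ 77.11 ≈ 2, so the molecular formula is C12H10.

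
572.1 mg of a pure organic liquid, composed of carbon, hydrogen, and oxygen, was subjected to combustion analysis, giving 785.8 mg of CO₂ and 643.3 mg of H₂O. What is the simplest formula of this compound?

CH4O

mol C = 0.7858 g CO₂ ÷ 44.009 g/mol = 0.017855 mol
mol H = 2 × 0.6433 g H₂O ÷ 18.015 g/mol = 0.071418 mol
mass O = 0.5721 − (0.21446 + 0.071990) = 0.28565 g → mol O = 0.28565 ÷ 15.999 = 0.017854 mol
Divide by the smallest (0.017854 mol): C 1.000, H 4.000, O 1.000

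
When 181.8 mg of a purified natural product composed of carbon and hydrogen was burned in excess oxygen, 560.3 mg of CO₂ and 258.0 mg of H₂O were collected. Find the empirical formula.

C4H9

mol C = 0.5603 g CO₂ ÷ 44.009 g/mol = 0.012731 mol
mol H = 2 × 0.2580 g H₂O ÷ 18.015 g/mol = 0.028643 mol
Divide by the smallest (0.012731 mol): C 1.000, H 2.250
Multiplying each by 4 gives whole numbers: C 4.00, H 9.00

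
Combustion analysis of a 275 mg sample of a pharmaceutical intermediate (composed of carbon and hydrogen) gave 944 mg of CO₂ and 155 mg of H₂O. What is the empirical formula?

C5H4

mol C = 0.944 g CO₂ ÷ 44.009 g/mol = 0.02145 mol
mol H = 2 × 0.155 g H₂O ÷ 18.015 g/mol = 0.01721 mol
Divide by the smallest (0.01721 mol): C 1.247, H 1.000
Multiplying each by 4 gives whole numbers: C 4.99, H 4.00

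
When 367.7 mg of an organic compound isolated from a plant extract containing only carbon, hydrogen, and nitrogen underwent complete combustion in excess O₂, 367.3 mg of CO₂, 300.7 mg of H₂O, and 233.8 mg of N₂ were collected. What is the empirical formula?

mol C = 0.3673 g CO₂ ÷ 44.009 g/mol = 0.0083460 mol
mol H = 2 × 0.3007 g H₂O ÷ 18.015 g/mol = 0.033383 mol
mol N = 2 × 0.2338 g N₂ ÷ 28.014 g/mol = 0.016692 mol
Divide by the smallest (0.0083460 mol): C 1.000, H 4.000, N 2.000

CH4N2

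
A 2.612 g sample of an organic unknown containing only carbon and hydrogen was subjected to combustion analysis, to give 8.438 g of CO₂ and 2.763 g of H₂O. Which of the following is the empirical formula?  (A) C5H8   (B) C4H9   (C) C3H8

mol C = 8.438 g CO₂ ÷ 44.009 g/mol = 0.19173 mol
mol H = 2 × 2.763 g H₂O ÷ 18.015 g/mol = 0.30674 mol
Divide by the smallest (0.19173 mol): C 1.000, H 1.600
Multiplying each by 5 gives whole numbers: C 5.00, H 8.00

(A) C5H8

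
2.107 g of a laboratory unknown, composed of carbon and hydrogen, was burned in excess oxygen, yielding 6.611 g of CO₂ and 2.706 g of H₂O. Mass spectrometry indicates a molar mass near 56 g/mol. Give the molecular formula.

C4H8

mol C = 6.611 g CO₂ ÷ 44.009 g/mol = 0.15022 mol
mol H = 2 × 2.706 g H₂O ÷ 18.015 g/mol = 0.30042 mol
Divide by the smallest (0.15022 mol): C 1.000, H 2.000
Empirical formula: CH2
Empirical-formula mass = 14.03 g/mol; 56 ÷ 14.03 ≈ 4, so the molecular formula is C4H8.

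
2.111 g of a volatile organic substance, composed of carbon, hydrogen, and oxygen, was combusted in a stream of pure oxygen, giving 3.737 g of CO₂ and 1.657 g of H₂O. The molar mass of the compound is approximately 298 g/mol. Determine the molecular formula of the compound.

C12H26O8

mol C = 3.737 g CO₂ ÷ 44.009 g/mol = 0.084914 mol
mol H = 2 × 1.657 g H₂O ÷ 18.015 g/mol = 0.18396 mol
mass O = 2.111 − (1.0199 + 0.18543) = 0.90566 g → mol O = 0.90566 ÷ 15.999 = 0.056607 mol
Divide by the smallest (0.056607 mol): C 1.500, H 3.250, O 1.000
Multiplying each by 4 gives whole numbers: C 6.00, H 13.00, O 4.00
Empirical formula: C6H13O4
Empirical-formula mass = 149.17 g/mol; 298 ÷ 149.17 ≈ 2, so the molecular formula is C12H26O8.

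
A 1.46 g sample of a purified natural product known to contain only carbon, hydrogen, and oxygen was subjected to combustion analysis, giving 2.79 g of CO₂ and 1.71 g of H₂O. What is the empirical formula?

C2H6O

mol C = 2.79 g CO₂ ÷ 44.009 g/mol = 0.06340 mol
mol H = 2 × 1.71 g H₂O ÷ 18.015 g/mol = 0.1898 mol
mass O = 1.46 − (0.7615 + 0.1914) = 0.5072 g → mol O = 0.5072 ÷ 15.999 = 0.03170 mol
Divide by the smallest (0.03170 mol): C 2.000, H 5.988, O 1.000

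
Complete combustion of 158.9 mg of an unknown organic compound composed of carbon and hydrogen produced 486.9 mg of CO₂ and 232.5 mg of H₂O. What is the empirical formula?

mol C = 0.4869 g CO₂ ÷ 44.009 g/mol = 0.011064 mol
mol H = 2 × 0.2325 g H₂O ÷ 18.015 g/mol = 0.025812 mol
Divide by the smallest (0.011064 mol): C 1.000, H 2.333
Multiplying each by 3 gives whole numbers: C 3.00, H 7.00

C3H7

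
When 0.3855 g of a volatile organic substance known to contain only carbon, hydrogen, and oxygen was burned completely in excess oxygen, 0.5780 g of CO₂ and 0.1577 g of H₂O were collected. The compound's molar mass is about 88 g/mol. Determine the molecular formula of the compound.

mol C = 0.5780 g CO₂ ÷ 44.009 g/mol = 0.013134 mol
mol H = 2 × 0.1577 g H₂O ÷ 18.015 g/mol = 0.017508 mol
mass O = 0.3855 − (0.15775 + 0.017648) = 0.21010 g → mol O = 0.21010 ÷ 15.999 = 0.013132 mol
Divide by the smallest (0.013132 mol): C 1.000, H 1.333, O 1.000
Multiplying each by 3 gives whole numbers: C 3.00, H 4.00, O 3.00
Empirical formula: C3H4O3
Empirical-formula mass = 88.06 g/mol; 88 ÷ 88.06 ≈ 1, so the molecular formula is C3H4O3.

C3H4O3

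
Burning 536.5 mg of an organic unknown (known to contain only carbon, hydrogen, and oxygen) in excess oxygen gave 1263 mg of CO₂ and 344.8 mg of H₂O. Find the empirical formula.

C3H4O

mol C = 1.263 g CO₂ ÷ 44.009 g/mol = 0.028699 mol
mol H = 2 × 0.3448 g H₂O ÷ 18.015 g/mol = 0.038279 mol
mass O = 0.5365 − (0.34470 + 0.038585) = 0.15321 g → mol O = 0.15321 ÷ 15.999 = 0.0095765 mol
Divide by the smallest (0.0095765 mol): C 2.997, H 3.997, O 1.000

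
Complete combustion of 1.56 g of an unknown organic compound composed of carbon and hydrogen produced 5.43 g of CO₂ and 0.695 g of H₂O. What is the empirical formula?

mol C = 5.43 g CO₂ ÷ 44.009 g/mol = 0.1234 mol
mol H = 2 × 0.695 g H₂O ÷ 18.015 g/mol = 0.07716 mol
Divide by the smallest (0.07716 mol): C 1.599, H 1.000
Multiplying each by 5 gives whole numbers: C 8.00, H 5.00

C8H5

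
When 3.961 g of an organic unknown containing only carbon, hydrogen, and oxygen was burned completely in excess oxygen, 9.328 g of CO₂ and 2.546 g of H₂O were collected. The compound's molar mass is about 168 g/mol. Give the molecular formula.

C9H12O3

mol C = 9.328 g CO₂ ÷ 44.009 g/mol = 0.21196 mol
mol H = 2 × 2.546 g H₂O ÷ 18.015 g/mol = 0.28265 mol
mass O = 3.961 − (2.5458 + 0.28491) = 1.1303 g → mol O = 1.1303 ÷ 15.999 = 0.070647 mol
Divide by the smallest (0.070647 mol): C 3.000, H 4.001, O 1.000
Empirical formula: C3H4O
Empirical-formula mass = 56.06 g/mol; 168 ÷ 56.06 ≈ 3, so the molecular formula is C9H12O3.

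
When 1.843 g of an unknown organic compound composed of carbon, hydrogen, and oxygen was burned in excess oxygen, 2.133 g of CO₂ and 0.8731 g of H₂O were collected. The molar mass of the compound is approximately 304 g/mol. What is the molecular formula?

C8H16O12

mol C = 2.133 g CO₂ ÷ 44.009 g/mol = 0.048467 mol
mol H = 2 × 0.8731 g H₂O ÷ 18.015 g/mol = 0.096930 mol
mass O = 1.843 − (0.58214 + 0.097706) = 1.1632 g → mol O = 1.1632 ÷ 15.999 = 0.072702 mol
Divide by the smallest (0.048467 mol): C 1.000, H 2.000, O 1.500
Multiplying each by 2 gives whole numbers: C 2.00, H 4.00, O 3.00
Empirical formula: C2H4O3
Empirical-formula mass = 76.05 g/mol; 304 ÷ 76.05 ≈ 4, so the molecular formula is C8H16O12.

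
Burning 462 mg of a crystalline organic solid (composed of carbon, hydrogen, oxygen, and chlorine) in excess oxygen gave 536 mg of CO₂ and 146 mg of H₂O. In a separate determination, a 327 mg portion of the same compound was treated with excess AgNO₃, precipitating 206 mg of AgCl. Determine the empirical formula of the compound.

mol C = 0.536 g CO₂ ÷ 44.009 g/mol = 0.01218 mol
mol H = 2 × 0.146 g H₂O ÷ 18.015 g/mol = 0.01621 mol
From the AgCl data: mol Cl per gram of compound = (0.206 ÷ 143.318) ÷ 0.327 = 0.004396 mol/g, so in the 0.462 g combustion sample mol Cl = 0.002031 mol
mass O = 0.462 − (0.1463 + 0.01634 + 0.07199) = 0.2274 g → mol O = 0.2274 ÷ 15.999 = 0.01421 mol
Divide by the smallest (0.002031 mol): C 5.997, H 7.982, Cl 1.000, O 6.999

C6H8ClO7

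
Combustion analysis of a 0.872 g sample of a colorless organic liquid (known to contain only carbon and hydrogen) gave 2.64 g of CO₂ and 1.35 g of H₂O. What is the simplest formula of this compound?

mol C = 2.64 g CO₂ ÷ 44.009 g/mol = 0.05999 mol
mol H = 2 × 1.35 g H₂O ÷ 18.015 g/mol = 0.1499 mol
Divide by the smallest (0.05999 mol): C 1.000, H 2.498
Multiplying each by 2 gives whole numbers: C 2.00, H 5.00

C2H5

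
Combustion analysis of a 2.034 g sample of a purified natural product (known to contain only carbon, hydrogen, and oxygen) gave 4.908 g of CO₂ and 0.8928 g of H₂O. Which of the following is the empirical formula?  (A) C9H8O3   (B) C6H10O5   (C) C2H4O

(A) C9H8O3

mol C = 4.908 g CO₂ ÷ 44.009 g/mol = 0.11152 mol
mol H = 2 × 0.8928 g H₂O ÷ 18.015 g/mol = 0.099117 mol
mass O = 2.034 − (1.3395 + 0.099910) = 0.59459 g → mol O = 0.59459 ÷ 15.999 = 0.037164 mol
Divide by the smallest (0.037164 mol): C 3.001, H 2.667, O 1.000
Multiplying each by 3 gives whole numbers: C 9.00, H 8.00, O 3.00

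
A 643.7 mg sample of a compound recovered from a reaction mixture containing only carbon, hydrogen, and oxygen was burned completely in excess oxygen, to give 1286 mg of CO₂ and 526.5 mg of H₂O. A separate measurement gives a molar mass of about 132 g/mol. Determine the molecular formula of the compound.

mol C = 1.286 g CO₂ ÷ 44.009 g/mol = 0.029221 mol
mol H = 2 × 0.5265 g H₂O ÷ 18.015 g/mol = 0.058451 mol
mass O = 0.6437 − (0.35098 + 0.058919) = 0.23380 g → mol O = 0.23380 ÷ 15.999 = 0.014614 mol
Divide by the smallest (0.014614 mol): C 2.000, H 4.000, O 1.000
Empirical formula: C2H4O
Empirical-formula mass = 44.05 g/mol; 132 ÷ 44.05 ≈ 3, so the molecular formula is C6H12O3.

C6H12O3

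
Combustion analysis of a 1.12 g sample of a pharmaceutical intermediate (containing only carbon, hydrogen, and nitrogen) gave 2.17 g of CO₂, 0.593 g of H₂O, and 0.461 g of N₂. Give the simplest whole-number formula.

mol C = 2.17 g CO₂ ÷ 44.009 g/mol = 0.04931 mol
mol H = 2 × 0.593 g H₂O ÷ 18.015 g/mol = 0.06583 mol
mol N = 2 × 0.461 g N₂ ÷ 28.014 g/mol = 0.03291 mol
Divide by the smallest (0.03291 mol): C 1.498, H 2.000, N 1.000
Multiplying each by 2 gives whole numbers: C 3.00, H 4.00, N 2.00

C3H4N2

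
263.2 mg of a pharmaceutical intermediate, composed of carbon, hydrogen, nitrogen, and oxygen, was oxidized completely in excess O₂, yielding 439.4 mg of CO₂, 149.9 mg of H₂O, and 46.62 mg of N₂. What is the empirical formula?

C6H10N2O3

mol C = 0.4394 g CO₂ ÷ 44.009 g/mol = 0.0099843 mol
mol H = 2 × 0.1499 g H₂O ÷ 18.015 g/mol = 0.016642 mol
mol N = 2 × 0.04662 g N₂ ÷ 28.014 g/mol = 0.0033283 mol
mass O = 0.2632 − (0.11992 + 0.016775 + 0.046620) = 0.079883 g → mol O = 0.079883 ÷ 15.999 = 0.0049930 mol
Divide by the smallest (0.0033283 mol): C 3.000, H 5.000, N 1.000, O 1.500
Multiplying each by 2 gives whole numbers: C 6.00, H 10.00, N 2.00, O 3.00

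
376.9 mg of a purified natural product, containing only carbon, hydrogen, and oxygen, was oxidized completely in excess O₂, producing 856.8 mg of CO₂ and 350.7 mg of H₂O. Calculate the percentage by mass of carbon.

62.04%

mol C = 0.8568 g CO₂ ÷ 44.009 g/mol = 0.019469 mol
mol H = 2 × 0.3507 g H₂O ÷ 18.015 g/mol = 0.038934 mol
mass O = 0.3769 − (0.23384 + 0.039246) = 0.10382 g → mol O = 0.10382 ÷ 15.999 = 0.0064889 mol
mass % C = 0.23384 g ÷ 0.3769 g × 100%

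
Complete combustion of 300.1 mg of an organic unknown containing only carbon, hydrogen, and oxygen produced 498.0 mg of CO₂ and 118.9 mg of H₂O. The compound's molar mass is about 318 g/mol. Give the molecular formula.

C12H14O10

mol C = 0.4980 g CO₂ ÷ 44.009 g/mol = 0.011316 mol
mol H = 2 × 0.1189 g H₂O ÷ 18.015 g/mol = 0.013200 mol
mass O = 0.3001 − (0.13591 + 0.013306) = 0.15088 g → mol O = 0.15088 ÷ 15.999 = 0.0094306 mol
Divide by the smallest (0.0094306 mol): C 1.200, H 1.400, O 1.000
Multiplying each by 5 gives whole numbers: C 6.00, H 7.00, O 5.00
Empirical formula: C6H7O5
Empirical-formula mass = 159.12 g/mol; 318 ÷ 159.12 ≈ 2, so the molecular formula is C12H14O10.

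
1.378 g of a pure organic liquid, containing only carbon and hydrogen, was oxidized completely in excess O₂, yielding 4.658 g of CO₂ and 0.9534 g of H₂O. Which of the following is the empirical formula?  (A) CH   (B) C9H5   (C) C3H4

(A) CH

mol C = 4.658 g CO₂ ÷ 44.009 g/mol = 0.10584 mol
mol H = 2 × 0.9534 g H₂O ÷ 18.015 g/mol = 0.10585 mol
Divide by the smallest (0.10584 mol): C 1.000, H 1.000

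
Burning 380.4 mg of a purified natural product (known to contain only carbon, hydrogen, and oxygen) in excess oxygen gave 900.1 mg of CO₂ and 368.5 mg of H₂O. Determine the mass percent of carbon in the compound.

mol C = 0.9001 g CO₂ ÷ 44.009 g/mol = 0.020453 mol
mol H = 2 × 0.3685 g H₂O ÷ 18.015 g/mol = 0.040910 mol
mass O = 0.3804 − (0.24566 + 0.041238) = 0.093506 g → mol O = 0.093506 ÷ 15.999 = 0.0058445 mol
mass % C = 0.24566 g ÷ 0.3804 g × 100%

64.58%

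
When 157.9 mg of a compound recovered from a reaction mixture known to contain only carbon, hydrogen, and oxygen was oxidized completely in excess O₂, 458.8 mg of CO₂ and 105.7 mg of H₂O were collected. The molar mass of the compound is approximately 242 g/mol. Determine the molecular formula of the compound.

C16H18O2

mol C = 0.4588 g CO₂ ÷ 44.009 g/mol = 0.010425 mol
mol H = 2 × 0.1057 g H₂O ÷ 18.015 g/mol = 0.011735 mol
mass O = 0.1579 − (0.12522 + 0.011829) = 0.020855 g → mol O = 0.020855 ÷ 15.999 = 0.0013035 mol
Divide by the smallest (0.0013035 mol): C 7.998, H 9.002, O 1.000
Empirical formula: C8H9O
Empirical-formula mass = 121.16 g/mol; 242 ÷ 121.16 ≈ 2, so the molecular formula is C16H18O2.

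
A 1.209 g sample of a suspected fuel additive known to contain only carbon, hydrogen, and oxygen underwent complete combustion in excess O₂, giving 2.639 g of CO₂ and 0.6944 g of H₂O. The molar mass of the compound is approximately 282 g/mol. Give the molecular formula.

mol C = 2.639 g CO₂ ÷ 44.009 g/mol = 0.059965 mol
mol H = 2 × 0.6944 g H₂O ÷ 18.015 g/mol = 0.077091 mol
mass O = 1.209 − (0.72024 + 0.077708) = 0.41105 g → mol O = 0.41105 ÷ 15.999 = 0.025692 mol
Divide by the smallest (0.025692 mol): C 2.334, H 3.001, O 1.000
Multiplying each by 3 gives whole numbers: C 7.00, H 9.00, O 3.00
Empirical formula: C7H9O3
Empirical-formula mass = 141.15 g/mol; 282 ÷ 141.15 ≈ 2, so the molecular formula is C14H18O6.

C14H18O6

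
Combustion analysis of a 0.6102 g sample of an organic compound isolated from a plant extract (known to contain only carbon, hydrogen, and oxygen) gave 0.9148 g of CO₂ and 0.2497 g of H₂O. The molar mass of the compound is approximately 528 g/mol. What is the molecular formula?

C18H24O18

mol C = 0.9148 g CO₂ ÷ 44.009 g/mol = 0.020787 mol
mol H = 2 × 0.2497 g H₂O ÷ 18.015 g/mol = 0.027721 mol
mass O = 0.6102 − (0.24967 + 0.027943) = 0.33259 g → mol O = 0.33259 ÷ 15.999 = 0.020788 mol
Divide by the smallest (0.020787 mol): C 1.000, H 1.334, O 1.000
Multiplying each by 3 gives whole numbers: C 3.00, H 4.00, O 3.00
Empirical formula: C3H4O3
Empirical-formula mass = 88.06 g/mol; 528 ÷ 88.06 ≈ 6, so the molecular formula is C18H24O18.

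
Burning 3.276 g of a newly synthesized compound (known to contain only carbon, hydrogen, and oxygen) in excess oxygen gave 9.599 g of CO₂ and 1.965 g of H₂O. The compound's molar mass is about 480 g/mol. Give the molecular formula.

mol C = 9.599 g CO₂ ÷ 44.009 g/mol = 0.21811 mol
mol H = 2 × 1.965 g H₂O ÷ 18.015 g/mol = 0.21815 mol
mass O = 3.276 − (2.6198 + 0.21990) = 0.43633 g → mol O = 0.43633 ÷ 15.999 = 0.027272 mol
Divide by the smallest (0.027272 mol): C 7.998, H 7.999, O 1.000
Empirical formula: C8H8O
Empirical-formula mass = 120.15 g/mol; 480 ÷ 120.15 ≈ 4, so the molecular formula is C32H32O4.

C32H32O4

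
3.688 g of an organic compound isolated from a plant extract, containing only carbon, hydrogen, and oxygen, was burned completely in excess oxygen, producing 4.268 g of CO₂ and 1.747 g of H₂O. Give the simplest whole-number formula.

mol C = 4.268 g CO₂ ÷ 44.009 g/mol = 0.096980 mol
mol H = 2 × 1.747 g H₂O ÷ 18.015 g/mol = 0.19395 mol
mass O = 3.688 − (1.1648 + 0.19550) = 2.3277 g → mol O = 2.3277 ÷ 15.999 = 0.14549 mol
Divide by the smallest (0.096980 mol): C 1.000, H 2.000, O 1.500
Multiplying each by 2 gives whole numbers: C 2.00, H 4.00, O 3.00

C2H4O3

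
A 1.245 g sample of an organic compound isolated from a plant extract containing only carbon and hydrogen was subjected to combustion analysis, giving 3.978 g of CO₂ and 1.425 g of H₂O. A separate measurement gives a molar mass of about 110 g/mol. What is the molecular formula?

mol C = 3.978 g CO₂ ÷ 44.009 g/mol = 0.090391 mol
mol H = 2 × 1.425 g H₂O ÷ 18.015 g/mol = 0.15820 mol
Divide by the smallest (0.090391 mol): C 1.000, H 1.750
Multiplying each by 4 gives whole numbers: C 4.00, H 7.00
Empirical formula: C4H7
Empirical-formula mass = 55.10 g/mol; 110 ÷ 55.10 ≈ 2, so the molecular formula is C8H14.

C8H14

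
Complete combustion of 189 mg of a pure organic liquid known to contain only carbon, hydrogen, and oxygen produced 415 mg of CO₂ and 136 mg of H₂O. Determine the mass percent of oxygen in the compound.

mol C = 0.415 g CO₂ ÷ 44.009 g/mol = 0.009430 mol
mol H = 2 × 0.136 g H₂O ÷ 18.015 g/mol = 0.01510 mol
mass O = 0.189 − (0.1133 + 0.01522) = 0.06052 g → mol O = 0.06052 ÷ 15.999 = 0.003783 mol
mass % O = 0.06052 g ÷ 0.189 g × 100%

32.0%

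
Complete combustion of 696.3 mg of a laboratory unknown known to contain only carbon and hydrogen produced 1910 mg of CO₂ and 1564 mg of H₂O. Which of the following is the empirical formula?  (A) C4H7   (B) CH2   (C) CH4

(C) CH4

mol C = 1.910 g CO₂ ÷ 44.009 g/mol = 0.043400 mol
mol H = 2 × 1.564 g H₂O ÷ 18.015 g/mol = 0.17363 mol
Divide by the smallest (0.043400 mol): C 1.000, H 4.001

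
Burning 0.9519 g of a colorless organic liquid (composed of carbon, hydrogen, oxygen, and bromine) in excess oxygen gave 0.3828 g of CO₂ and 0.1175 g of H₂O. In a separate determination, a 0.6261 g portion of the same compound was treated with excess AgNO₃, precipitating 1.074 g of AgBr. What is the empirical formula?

C2H3Br2O2

mol C = 0.3828 g CO₂ ÷ 44.009 g/mol = 0.0086982 mol
mol H = 2 × 0.1175 g H₂O ÷ 18.015 g/mol = 0.013045 mol
From the AgBr data: mol Br per gram of compound = (1.074 ÷ 187.772) ÷ 0.6261 = 0.0091354 mol/g, so in the 0.9519 g combustion sample mol Br = 0.0086960 mol
mass O = 0.9519 − (0.10447 + 0.013149 + 0.69485) = 0.13943 g → mol O = 0.13943 ÷ 15.999 = 0.0087149 mol
Divide by the smallest (0.0086960 mol): C 1.000, H 1.500, Br 1.000, O 1.002
Multiplying each by 2 gives whole numbers: C 2.00, H 3.00, Br 2.00, O 2.00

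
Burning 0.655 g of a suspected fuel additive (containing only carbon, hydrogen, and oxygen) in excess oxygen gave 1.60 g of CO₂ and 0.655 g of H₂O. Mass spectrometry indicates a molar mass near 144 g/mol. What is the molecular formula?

C8H16O2

mol C = 1.60 g CO₂ ÷ 44.009 g/mol = 0.03636 mol
mol H = 2 × 0.655 g H₂O ÷ 18.015 g/mol = 0.07272 mol
mass O = 0.655 − (0.4367 + 0.07330) = 0.1450 g → mol O = 0.1450 ÷ 15.999 = 0.009065 mol
Divide by the smallest (0.009065 mol): C 4.011, H 8.022, O 1.000
Empirical formula: C4H8O
Empirical-formula mass = 72.11 g/mol; 144 ÷ 72.11 ≈ 2, so the molecular formula is C8H16O2.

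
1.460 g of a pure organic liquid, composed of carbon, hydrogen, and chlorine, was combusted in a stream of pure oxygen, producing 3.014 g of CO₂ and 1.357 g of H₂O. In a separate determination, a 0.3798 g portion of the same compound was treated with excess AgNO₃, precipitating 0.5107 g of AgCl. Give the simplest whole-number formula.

C5H11Cl

mol C = 3.014 g CO₂ ÷ 44.009 g/mol = 0.068486 mol
mol H = 2 × 1.357 g H₂O ÷ 18.015 g/mol = 0.15065 mol
From the AgCl data: mol Cl per gram of compound = (0.5107 ÷ 143.318) ÷ 0.3798 = 0.0093823 mol/g, so in the 1.460 g combustion sample mol Cl = 0.013698 mol
Divide by the smallest (0.013698 mol): C 5.000, H 10.998, Cl 1.000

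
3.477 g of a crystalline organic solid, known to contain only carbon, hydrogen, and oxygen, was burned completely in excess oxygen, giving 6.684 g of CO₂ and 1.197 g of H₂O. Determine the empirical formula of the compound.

mol C = 6.684 g CO₂ ÷ 44.009 g/mol = 0.15188 mol
mol H = 2 × 1.197 g H₂O ÷ 18.015 g/mol = 0.13289 mol
mass O = 3.477 − (1.8242 + 0.13395) = 1.5188 g → mol O = 1.5188 ÷ 15.999 = 0.094933 mol
Divide by the smallest (0.094933 mol): C 1.600, H 1.400, O 1.000
Multiplying each by 5 gives whole numbers: C 8.00, H 7.00, O 5.00

C8H7O5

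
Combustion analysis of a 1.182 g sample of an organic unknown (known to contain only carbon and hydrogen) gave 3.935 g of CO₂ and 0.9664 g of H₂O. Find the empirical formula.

C5H6

mol C = 3.935 g CO₂ ÷ 44.009 g/mol = 0.089414 mol
mol H = 2 × 0.9664 g H₂O ÷ 18.015 g/mol = 0.10729 mol
Divide by the smallest (0.089414 mol): C 1.000, H 1.200
Multiplying each by 5 gives whole numbers: C 5.00, H 6.00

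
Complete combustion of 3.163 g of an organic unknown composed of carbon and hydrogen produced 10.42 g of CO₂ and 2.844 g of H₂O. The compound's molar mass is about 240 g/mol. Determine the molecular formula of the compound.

mol C = 10.42 g CO₂ ÷ 44.009 g/mol = 0.23677 mol
mol H = 2 × 2.844 g H₂O ÷ 18.015 g/mol = 0.31574 mol
Divide by the smallest (0.23677 mol): C 1.000, H 1.334
Multiplying each by 3 gives whole numbers: C 3.00, H 4.00
Empirical formula: C3H4
Empirical-formula mass = 40.06 g/mol; 240 ÷ 40.06 ≈ 6, so the molecular formula is C18H24.

C18H24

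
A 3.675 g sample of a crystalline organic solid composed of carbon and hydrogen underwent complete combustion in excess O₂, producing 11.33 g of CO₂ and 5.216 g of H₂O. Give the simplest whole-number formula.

mol C = 11.33 g CO₂ ÷ 44.009 g/mol = 0.25745 mol
mol H = 2 × 5.216 g H₂O ÷ 18.015 g/mol = 0.57907 mol
Divide by the smallest (0.25745 mol): C 1.000, H 2.249
Multiplying each by 4 gives whole numbers: C 4.00, H 9.00

C4H9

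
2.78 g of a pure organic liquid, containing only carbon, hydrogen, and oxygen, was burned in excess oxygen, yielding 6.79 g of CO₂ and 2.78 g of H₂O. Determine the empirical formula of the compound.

mol C = 6.79 g CO₂ ÷ 44.009 g/mol = 0.1543 mol
mol H = 2 × 2.78 g H₂O ÷ 18.015 g/mol = 0.3086 mol
mass O = 2.78 − (1.853 + 0.3111) = 0.6158 g → mol O = 0.6158 ÷ 15.999 = 0.03849 mol
Divide by the smallest (0.03849 mol): C 4.009, H 8.019, O 1.000

C4H8O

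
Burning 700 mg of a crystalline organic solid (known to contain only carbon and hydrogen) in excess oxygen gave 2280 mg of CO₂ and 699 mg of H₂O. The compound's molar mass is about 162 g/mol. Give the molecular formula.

mol C = 2.28 g CO₂ ÷ 44.009 g/mol = 0.05181 mol
mol H = 2 × 0.699 g H₂O ÷ 18.015 g/mol = 0.07760 mol
Divide by the smallest (0.05181 mol): C 1.000, H 1.498
Multiplying each by 2 gives whole numbers: C 2.00, H 3.00
Empirical formula: C2H3
Empirical-formula mass = 27.05 g/mol; 162 ÷ 27.05 ≈ 6, so the molecular formula is C12H18.

C12H18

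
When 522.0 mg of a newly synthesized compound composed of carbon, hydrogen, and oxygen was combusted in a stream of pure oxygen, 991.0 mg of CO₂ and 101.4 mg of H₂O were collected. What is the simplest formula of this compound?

mol C = 0.9910 g CO₂ ÷ 44.009 g/mol = 0.022518 mol
mol H = 2 × 0.1014 g H₂O ÷ 18.015 g/mol = 0.011257 mol
mass O = 0.5220 − (0.27047 + 0.011347) = 0.24019 g → mol O = 0.24019 ÷ 15.999 = 0.015013 mol
Divide by the smallest (0.011257 mol): C 2.000, H 1.000, O 1.334
Multiplying each by 3 gives whole numbers: C 6.00, H 3.00, O 4.00

C6H3O4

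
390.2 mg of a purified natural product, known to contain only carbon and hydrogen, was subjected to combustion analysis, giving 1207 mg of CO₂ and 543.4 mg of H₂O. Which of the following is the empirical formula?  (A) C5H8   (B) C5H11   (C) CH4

(B) C5H11

mol C = 1.207 g CO₂ ÷ 44.009 g/mol = 0.027426 mol
mol H = 2 × 0.5434 g H₂O ÷ 18.015 g/mol = 0.060328 mol
Divide by the smallest (0.027426 mol): C 1.000, H 2.200
Multiplying each by 5 gives whole numbers: C 5.00, H 11.00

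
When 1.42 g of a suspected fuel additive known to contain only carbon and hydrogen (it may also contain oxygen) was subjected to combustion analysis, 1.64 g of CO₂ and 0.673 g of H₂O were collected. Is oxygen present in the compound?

mol C = 1.64 g CO₂ ÷ 44.009 g/mol = 0.03727 mol
mol H = 2 × 0.673 g H₂O ÷ 18.015 g/mol = 0.07472 mol
C and H account for only 0.5229 g of the 1.42 g sample; the remaining 0.8971 g must be oxygen.

yes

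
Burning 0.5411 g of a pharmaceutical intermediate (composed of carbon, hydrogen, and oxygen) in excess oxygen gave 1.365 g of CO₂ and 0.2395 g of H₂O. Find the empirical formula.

mol C = 1.365 g CO₂ ÷ 44.009 g/mol = 0.031016 mol
mol H = 2 × 0.2395 g H₂O ÷ 18.015 g/mol = 0.026589 mol
mass O = 0.5411 − (0.37254 + 0.026802) = 0.14176 g → mol O = 0.14176 ÷ 15.999 = 0.0088606 mol
Divide by the smallest (0.0088606 mol): C 3.500, H 3.001, O 1.000
Multiplying each by 2 gives whole numbers: C 7.00, H 6.00, O 2.00

C7H6O2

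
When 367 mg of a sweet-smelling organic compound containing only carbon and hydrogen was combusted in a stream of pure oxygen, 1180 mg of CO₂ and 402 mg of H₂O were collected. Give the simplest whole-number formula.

mol C = 1.18 g CO₂ ÷ 44.009 g/mol = 0.02681 mol
mol H = 2 × 0.402 g H₂O ÷ 18.015 g/mol = 0.04463 mol
Divide by the smallest (0.02681 mol): C 1.000, H 1.664
Multiplying each by 3 gives whole numbers: C 3.00, H 4.99

C3H5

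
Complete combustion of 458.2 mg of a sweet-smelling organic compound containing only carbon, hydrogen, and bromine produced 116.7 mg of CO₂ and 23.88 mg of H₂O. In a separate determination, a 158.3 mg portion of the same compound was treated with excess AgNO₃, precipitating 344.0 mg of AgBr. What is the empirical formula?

mol C = 0.1167 g CO₂ ÷ 44.009 g/mol = 0.0026517 mol
mol H = 2 × 0.02388 g H₂O ÷ 18.015 g/mol = 0.0026511 mol
From the AgBr data: mol Br per gram of compound = (0.3440 ÷ 187.772) ÷ 0.1583 = 0.011573 mol/g, so in the 0.4582 g combustion sample mol Br = 0.0053028 mol
Divide by the smallest (0.0026511 mol): C 1.000, H 1.000, Br 2.000

CHBr2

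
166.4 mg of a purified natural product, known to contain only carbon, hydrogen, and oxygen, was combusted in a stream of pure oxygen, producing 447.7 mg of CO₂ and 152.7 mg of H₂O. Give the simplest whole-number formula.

C6H10O

mol C = 0.4477 g CO₂ ÷ 44.009 g/mol = 0.010173 mol
mol H = 2 × 0.1527 g H₂O ÷ 18.015 g/mol = 0.016953 mol
mass O = 0.1664 − (0.12219 + 0.017088) = 0.027125 g → mol O = 0.027125 ÷ 15.999 = 0.0016954 mol
Divide by the smallest (0.0016954 mol): C 6.000, H 9.999, O 1.000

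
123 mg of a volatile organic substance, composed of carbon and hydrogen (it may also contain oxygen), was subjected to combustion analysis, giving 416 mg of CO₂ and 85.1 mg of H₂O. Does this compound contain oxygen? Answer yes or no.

no

mol C = 0.416 g CO₂ ÷ 44.009 g/mol = 0.009453 mol
mol H = 2 × 0.0851 g H₂O ÷ 18.015 g/mol = 0.009448 mol
C and H together account for 0.1231 g — essentially the entire 0.123 g sample — so the compound contains no oxygen.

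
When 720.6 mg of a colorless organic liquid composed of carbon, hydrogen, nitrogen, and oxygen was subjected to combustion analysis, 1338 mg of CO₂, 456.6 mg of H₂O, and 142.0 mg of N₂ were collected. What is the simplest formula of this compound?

C3H5NO

mol C = 1.338 g CO₂ ÷ 44.009 g/mol = 0.030403 mol
mol H = 2 × 0.4566 g H₂O ÷ 18.015 g/mol = 0.050691 mol
mol N = 2 × 0.1420 g N₂ ÷ 28.014 g/mol = 0.010138 mol
mass O = 0.7206 − (0.36517 + 0.051097 + 0.14200) = 0.16233 g → mol O = 0.16233 ÷ 15.999 = 0.010147 mol
Divide by the smallest (0.010138 mol): C 2.999, H 5.000, N 1.000, O 1.001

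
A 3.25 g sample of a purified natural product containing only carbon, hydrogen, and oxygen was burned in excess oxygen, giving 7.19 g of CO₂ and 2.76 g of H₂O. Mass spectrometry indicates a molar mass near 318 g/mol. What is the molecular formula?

mol C = 7.19 g CO₂ ÷ 44.009 g/mol = 0.1634 mol
mol H = 2 × 2.76 g H₂O ÷ 18.015 g/mol = 0.3064 mol
mass O = 3.25 − (1.962 + 0.3089) = 0.9788 g → mol O = 0.9788 ÷ 15.999 = 0.06118 mol
Divide by the smallest (0.06118 mol): C 2.670, H 5.008, O 1.000
Multiplying each by 3 gives whole numbers: C 8.01, H 15.02, O 3.00
Empirical formula: C8H15O3
Empirical-formula mass = 159.20 g/mol; 318 ÷ 159.20 ≈ 2, so the molecular formula is C16H30O6.

C16H30O6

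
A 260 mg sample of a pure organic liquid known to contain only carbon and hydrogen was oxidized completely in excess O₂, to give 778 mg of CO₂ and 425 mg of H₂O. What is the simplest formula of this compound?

mol C = 0.778 g CO₂ ÷ 44.009 g/mol = 0.01768 mol
mol H = 2 × 0.425 g H₂O ÷ 18.015 g/mol = 0.04718 mol
Divide by the smallest (0.01768 mol): C 1.000, H 2.669
Multiplying each by 3 gives whole numbers: C 3.00, H 8.01

C3H8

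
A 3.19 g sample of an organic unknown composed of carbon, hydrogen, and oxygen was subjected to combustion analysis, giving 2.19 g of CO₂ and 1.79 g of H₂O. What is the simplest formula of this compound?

CH4O3

mol C = 2.19 g CO₂ ÷ 44.009 g/mol = 0.04976 mol
mol H = 2 × 1.79 g H₂O ÷ 18.015 g/mol = 0.1987 mol
mass O = 3.19 − (0.5977 + 0.2003) = 2.392 g → mol O = 2.392 ÷ 15.999 = 0.1495 mol
Divide by the smallest (0.04976 mol): C 1.000, H 3.993, O 3.004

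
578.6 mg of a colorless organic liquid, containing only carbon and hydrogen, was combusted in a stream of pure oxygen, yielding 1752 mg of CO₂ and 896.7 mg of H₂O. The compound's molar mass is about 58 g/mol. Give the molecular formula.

mol C = 1.752 g CO₂ ÷ 44.009 g/mol = 0.039810 mol
mol H = 2 × 0.8967 g H₂O ÷ 18.015 g/mol = 0.099550 mol
Divide by the smallest (0.039810 mol): C 1.000, H 2.501
Multiplying each by 2 gives whole numbers: C 2.00, H 5.00
Empirical formula: C2H5
Empirical-formula mass = 29.06 g/mol; 58 ÷ 29.06 ≈ 2, so the molecular formula is C4H10.

C4H10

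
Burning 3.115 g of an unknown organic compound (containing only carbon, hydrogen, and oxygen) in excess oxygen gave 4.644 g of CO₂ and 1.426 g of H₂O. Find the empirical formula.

C2H3O2

mol C = 4.644 g CO₂ ÷ 44.009 g/mol = 0.10552 mol
mol H = 2 × 1.426 g H₂O ÷ 18.015 g/mol = 0.15831 mol
mass O = 3.115 − (1.2674 + 0.15958) = 1.6880 g → mol O = 1.6880 ÷ 15.999 = 0.10550 mol
Divide by the smallest (0.10550 mol): C 1.000, H 1.501, O 1.000
Multiplying each by 2 gives whole numbers: C 2.00, H 3.00, O 2.00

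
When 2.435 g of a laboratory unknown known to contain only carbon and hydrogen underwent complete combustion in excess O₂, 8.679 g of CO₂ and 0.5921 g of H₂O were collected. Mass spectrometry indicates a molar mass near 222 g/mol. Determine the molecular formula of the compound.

C18H6

mol C = 8.679 g CO₂ ÷ 44.009 g/mol = 0.19721 mol
mol H = 2 × 0.5921 g H₂O ÷ 18.015 g/mol = 0.065734 mol
Divide by the smallest (0.065734 mol): C 3.000, H 1.000
Empirical formula: C3H
Empirical-formula mass = 37.04 g/mol; 222 ÷ 37.04 ≈ 6, so the molecular formula is C18H6.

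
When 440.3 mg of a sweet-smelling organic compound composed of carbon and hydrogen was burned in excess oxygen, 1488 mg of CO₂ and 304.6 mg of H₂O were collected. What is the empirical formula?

mol C = 1.488 g CO₂ ÷ 44.009 g/mol = 0.033811 mol
mol H = 2 × 0.3046 g H₂O ÷ 18.015 g/mol = 0.033816 mol
Divide by the smallest (0.033811 mol): C 1.000, H 1.000

CH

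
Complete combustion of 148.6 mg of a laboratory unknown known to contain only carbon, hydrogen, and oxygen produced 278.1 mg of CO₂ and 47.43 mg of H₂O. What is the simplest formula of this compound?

mol C = 0.2781 g CO₂ ÷ 44.009 g/mol = 0.0063192 mol
mol H = 2 × 0.04743 g H₂O ÷ 18.015 g/mol = 0.0052656 mol
mass O = 0.1486 − (0.075899 + 0.0053077) = 0.067393 g → mol O = 0.067393 ÷ 15.999 = 0.0042123 mol
Divide by the smallest (0.0042123 mol): C 1.500, H 1.250, O 1.000
Multiplying each by 4 gives whole numbers: C 6.00, H 5.00, O 4.00

C6H5O4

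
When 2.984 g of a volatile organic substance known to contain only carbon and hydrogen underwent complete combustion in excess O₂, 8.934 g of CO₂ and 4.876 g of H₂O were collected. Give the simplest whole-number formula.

mol C = 8.934 g CO₂ ÷ 44.009 g/mol = 0.20300 mol
mol H = 2 × 4.876 g H₂O ÷ 18.015 g/mol = 0.54133 mol
Divide by the smallest (0.20300 mol): C 1.000, H 2.667
Multiplying each by 3 gives whole numbers: C 3.00, H 8.00

C3H8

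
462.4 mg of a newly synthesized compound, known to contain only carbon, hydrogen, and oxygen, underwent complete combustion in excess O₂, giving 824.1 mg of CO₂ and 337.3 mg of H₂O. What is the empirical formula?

mol C = 0.8241 g CO₂ ÷ 44.009 g/mol = 0.018726 mol
mol H = 2 × 0.3373 g H₂O ÷ 18.015 g/mol = 0.037447 mol
mass O = 0.4624 − (0.22491 + 0.037746) = 0.19974 g → mol O = 0.19974 ÷ 15.999 = 0.012484 mol
Divide by the smallest (0.012484 mol): C 1.500, H 2.999, O 1.000
Multiplying each by 2 gives whole numbers: C 3.00, H 6.00, O 2.00

C3H6O2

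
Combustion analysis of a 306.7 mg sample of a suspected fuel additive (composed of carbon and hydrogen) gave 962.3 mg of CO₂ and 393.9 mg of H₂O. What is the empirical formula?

CH2

mol C = 0.9623 g CO₂ ÷ 44.009 g/mol = 0.021866 mol
mol H = 2 × 0.3939 g H₂O ÷ 18.015 g/mol = 0.043730 mol
Divide by the smallest (0.021866 mol): C 1.000, H 2.000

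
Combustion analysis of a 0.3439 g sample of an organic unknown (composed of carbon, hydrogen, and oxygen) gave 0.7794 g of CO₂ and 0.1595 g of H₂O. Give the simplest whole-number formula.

mol C = 0.7794 g CO₂ ÷ 44.009 g/mol = 0.017710 mol
mol H = 2 × 0.1595 g H₂O ÷ 18.015 g/mol = 0.017707 mol
mass O = 0.3439 − (0.21271 + 0.017849) = 0.11334 g → mol O = 0.11334 ÷ 15.999 = 0.0070839 mol
Divide by the smallest (0.0070839 mol): C 2.500, H 2.500, O 1.000
Multiplying each by 2 gives whole numbers: C 5.00, H 5.00, O 2.00

C5H5O2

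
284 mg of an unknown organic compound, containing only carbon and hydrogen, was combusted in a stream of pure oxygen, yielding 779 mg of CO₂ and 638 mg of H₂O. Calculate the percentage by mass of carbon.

74.9%

mol C = 0.779 g CO₂ ÷ 44.009 g/mol = 0.01770 mol
mol H = 2 × 0.638 g H₂O ÷ 18.015 g/mol = 0.07083 mol
mass % C = 0.2126 g ÷ 0.284 g × 100%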